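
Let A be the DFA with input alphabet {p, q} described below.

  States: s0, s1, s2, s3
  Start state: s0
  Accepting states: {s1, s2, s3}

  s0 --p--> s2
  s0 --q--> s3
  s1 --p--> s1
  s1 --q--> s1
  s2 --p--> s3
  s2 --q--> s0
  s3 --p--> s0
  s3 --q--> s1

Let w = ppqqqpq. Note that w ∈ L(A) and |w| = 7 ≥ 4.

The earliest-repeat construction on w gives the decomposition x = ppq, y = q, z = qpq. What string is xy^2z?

ppqqqqpq

xy^2z = ppq·q·q·qpq = ppqqqqpq.
Reading y = q takes A from s1 back to s1, so after x·y·y the machine is still in s1, and z then leads to the accepting state s1. Hence ppqqqqpq ∈ L(A).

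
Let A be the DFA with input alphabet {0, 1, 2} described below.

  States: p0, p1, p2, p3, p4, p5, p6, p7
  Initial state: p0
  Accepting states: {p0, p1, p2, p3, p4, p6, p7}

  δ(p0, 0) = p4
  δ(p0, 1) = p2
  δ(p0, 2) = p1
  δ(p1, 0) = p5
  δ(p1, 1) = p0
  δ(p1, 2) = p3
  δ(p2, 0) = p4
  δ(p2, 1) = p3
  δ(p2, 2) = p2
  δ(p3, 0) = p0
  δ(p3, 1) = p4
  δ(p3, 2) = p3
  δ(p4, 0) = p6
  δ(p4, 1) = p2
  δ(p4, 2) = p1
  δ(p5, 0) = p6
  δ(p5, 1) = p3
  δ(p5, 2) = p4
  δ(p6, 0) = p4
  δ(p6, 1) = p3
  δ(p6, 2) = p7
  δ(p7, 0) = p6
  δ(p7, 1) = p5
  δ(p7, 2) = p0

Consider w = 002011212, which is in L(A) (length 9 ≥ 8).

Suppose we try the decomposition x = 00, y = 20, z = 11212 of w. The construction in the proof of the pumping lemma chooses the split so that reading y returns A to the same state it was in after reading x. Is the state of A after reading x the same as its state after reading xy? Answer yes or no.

yes

State sequence: p0 -0-> p4 -0-> p6 -2-> p7 -0-> p6

After x (step 2): p6. After xy (step 4): p6.
They match, so y = 20 drives A around a cycle from p6 back to itself; pumping y any number of times keeps A in p6 before reading z, and xyⁱz ∈ L(A) for every i ≥ 0.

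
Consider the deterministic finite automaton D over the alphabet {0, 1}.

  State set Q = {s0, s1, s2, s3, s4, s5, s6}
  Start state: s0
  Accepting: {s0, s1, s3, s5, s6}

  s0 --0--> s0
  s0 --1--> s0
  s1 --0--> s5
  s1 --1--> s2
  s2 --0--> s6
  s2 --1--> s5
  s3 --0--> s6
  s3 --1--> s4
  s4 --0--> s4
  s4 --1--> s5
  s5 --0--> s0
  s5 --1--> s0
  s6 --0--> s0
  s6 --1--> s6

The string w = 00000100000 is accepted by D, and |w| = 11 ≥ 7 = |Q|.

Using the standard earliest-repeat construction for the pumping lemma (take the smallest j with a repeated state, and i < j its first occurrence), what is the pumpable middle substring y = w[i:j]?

Run of D on w = 0 0 0 0 0 1 0 0 0 0 0:
  step 0: s0  (start)
  step 1: s0  (read 0: s0→s0)   ← first repeat (s0 seen earlier)
  step 2: s0  (read 0: s0→s0)
  step 3: s0  (read 0: s0→s0)
  step 4: s0  (read 0: s0→s0)
  step 5: s0  (read 0: s0→s0)
  step 6: s0  (read 1: s0→s0)
  step 7: s0  (read 0: s0→s0)
  step 8: s0  (read 0: s0→s0)
  step 9: s0  (read 0: s0→s0)
  step 10: s0  (read 0: s0→s0)
  step 11: s0  (read 0: s0→s0)

So i = 0, j = 1, giving x = w[0:0] = ε, y = w[0:1] = 0, z = w[1:11] = 0000100000.
Check: |xy| = 1 ≤ 7 and |y| = 1 ≥ 1. Reading y takes D from s0 back to s0, so every xyⁱz is accepted.
Since D has 7 states, any run of length ≥ 7 visits 7+1 states, so by pigeonhole some state repeats within the first 7 steps — that repeat gives the pumpable loop.

0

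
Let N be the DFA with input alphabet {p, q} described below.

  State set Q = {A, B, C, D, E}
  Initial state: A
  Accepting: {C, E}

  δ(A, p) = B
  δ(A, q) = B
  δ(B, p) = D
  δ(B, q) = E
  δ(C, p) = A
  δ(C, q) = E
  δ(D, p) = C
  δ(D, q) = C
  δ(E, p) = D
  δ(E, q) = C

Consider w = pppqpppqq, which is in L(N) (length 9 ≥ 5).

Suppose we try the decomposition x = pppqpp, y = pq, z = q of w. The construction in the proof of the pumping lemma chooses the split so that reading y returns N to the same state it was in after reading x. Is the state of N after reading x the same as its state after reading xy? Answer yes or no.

State sequence: A -p-> B -p-> D -p-> C -q-> E -p-> D -p-> C -p-> A -q-> B

After x (step 6): C. After xy (step 8): B.
They differ (C ≠ B), so y is not a cycle from the state after x; this split is not the one the pumping-lemma construction produces, and pumping y need not keep the string in L(N).

no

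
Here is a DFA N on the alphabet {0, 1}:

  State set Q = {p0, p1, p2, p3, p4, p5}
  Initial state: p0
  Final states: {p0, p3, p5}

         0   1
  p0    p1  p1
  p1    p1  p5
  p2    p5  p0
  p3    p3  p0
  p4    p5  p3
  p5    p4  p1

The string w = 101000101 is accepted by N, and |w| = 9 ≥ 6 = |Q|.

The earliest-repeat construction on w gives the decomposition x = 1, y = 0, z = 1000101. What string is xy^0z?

11000101

xy⁰z = xz = 1·1000101 = 11000101.
Reading y = 0 takes N from p1 back to p1, so after x the machine is still in p1, and z then leads to the accepting state p0. Hence 11000101 ∈ L(N).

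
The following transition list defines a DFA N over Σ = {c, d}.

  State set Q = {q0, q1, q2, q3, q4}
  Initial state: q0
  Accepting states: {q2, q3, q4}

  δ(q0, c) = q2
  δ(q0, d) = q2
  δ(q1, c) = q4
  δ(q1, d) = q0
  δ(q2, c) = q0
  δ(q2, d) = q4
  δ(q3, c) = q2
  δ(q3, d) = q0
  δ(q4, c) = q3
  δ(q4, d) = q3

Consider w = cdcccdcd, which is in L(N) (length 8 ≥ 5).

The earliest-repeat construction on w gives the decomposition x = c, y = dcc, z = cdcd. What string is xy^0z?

ccdcd

xy⁰z = xz = c·cdcd = ccdcd.
Reading y = dcc takes N from q2 back to q2, so after x the machine is still in q2, and z then leads to the accepting state q2. Hence ccdcd ∈ L(N).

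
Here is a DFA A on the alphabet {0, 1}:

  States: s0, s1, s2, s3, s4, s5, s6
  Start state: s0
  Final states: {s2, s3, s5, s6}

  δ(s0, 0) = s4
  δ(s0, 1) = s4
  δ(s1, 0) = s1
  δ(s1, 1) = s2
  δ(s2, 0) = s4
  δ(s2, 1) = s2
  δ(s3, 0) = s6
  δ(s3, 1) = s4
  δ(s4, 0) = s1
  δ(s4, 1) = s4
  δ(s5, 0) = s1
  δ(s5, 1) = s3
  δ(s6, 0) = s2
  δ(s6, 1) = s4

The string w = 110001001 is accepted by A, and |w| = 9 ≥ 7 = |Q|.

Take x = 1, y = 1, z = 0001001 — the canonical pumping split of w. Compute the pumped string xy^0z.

xy⁰z = xz = 1·0001001 = 10001001.
Reading y = 1 takes A from s4 back to s4, so after x the machine is still in s4, and z then leads to the accepting state s2. Hence 10001001 ∈ L(A).

10001001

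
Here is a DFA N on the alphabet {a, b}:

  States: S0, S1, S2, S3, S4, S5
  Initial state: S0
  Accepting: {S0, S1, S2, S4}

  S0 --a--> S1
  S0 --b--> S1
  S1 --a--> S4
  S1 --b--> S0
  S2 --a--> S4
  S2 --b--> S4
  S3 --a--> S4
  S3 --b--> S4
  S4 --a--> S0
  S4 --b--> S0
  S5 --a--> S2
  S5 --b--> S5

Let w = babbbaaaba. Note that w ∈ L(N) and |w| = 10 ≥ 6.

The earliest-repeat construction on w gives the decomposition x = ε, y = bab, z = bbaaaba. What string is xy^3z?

babbabbabbbaaaba

xy^3z = ε·bab·bab·bab·bbaaaba = babbabbabbbaaaba.
Reading y = bab takes N from S0 back to S0, so after x·y·y·y the machine is still in S0, and z then leads to the accepting state S4. Hence babbabbabbbaaaba ∈ L(N).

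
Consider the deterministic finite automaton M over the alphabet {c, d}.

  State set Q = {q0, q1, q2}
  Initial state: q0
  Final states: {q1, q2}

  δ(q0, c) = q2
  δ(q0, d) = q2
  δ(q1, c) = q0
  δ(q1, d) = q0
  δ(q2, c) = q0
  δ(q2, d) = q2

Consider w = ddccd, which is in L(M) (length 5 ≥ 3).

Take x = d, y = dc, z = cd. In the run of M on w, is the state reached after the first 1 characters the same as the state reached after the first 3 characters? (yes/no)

no

Run of M on the first 3 characters of w = d d c:
  step 0: q0  (start)
  step 1: q2  (read d: q0→q2)
  step 2: q2  (read d: q2→q2)
  step 3: q0  (read c: q2→q0)

After x (step 1): q2. After xy (step 3): q0.
They differ (q2 ≠ q0), so y is not a cycle from the state after x; this split is not the one the pumping-lemma construction produces, and pumping y need not keep the string in L(M).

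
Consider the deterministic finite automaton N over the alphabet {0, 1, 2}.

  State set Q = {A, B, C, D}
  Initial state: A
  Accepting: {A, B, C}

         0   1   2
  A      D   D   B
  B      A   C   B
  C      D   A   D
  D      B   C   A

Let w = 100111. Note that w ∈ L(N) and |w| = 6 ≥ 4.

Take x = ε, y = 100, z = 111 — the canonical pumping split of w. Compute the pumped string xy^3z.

100100100111

xy^3z = ε·100·100·100·111 = 100100100111.
Reading y = 100 takes N from A back to A, so after x·y·y·y the machine is still in A, and z then leads to the accepting state A. Hence 100100100111 ∈ L(N).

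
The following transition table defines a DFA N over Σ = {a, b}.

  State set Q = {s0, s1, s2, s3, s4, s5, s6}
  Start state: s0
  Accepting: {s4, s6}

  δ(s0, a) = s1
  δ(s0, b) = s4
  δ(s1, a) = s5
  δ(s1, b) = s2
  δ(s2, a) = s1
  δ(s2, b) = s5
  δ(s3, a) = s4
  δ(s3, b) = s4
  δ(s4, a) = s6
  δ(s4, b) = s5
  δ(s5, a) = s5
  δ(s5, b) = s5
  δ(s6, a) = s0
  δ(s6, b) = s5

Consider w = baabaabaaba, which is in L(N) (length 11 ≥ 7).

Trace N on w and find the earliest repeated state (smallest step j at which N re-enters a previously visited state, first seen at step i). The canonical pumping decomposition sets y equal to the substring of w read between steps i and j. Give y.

State sequence: s0 -b-> s4 -a-> s6 -a-> s0 -b-> s4 -a-> s6 -a-> s0 -b-> s4 -a-> s6 -a-> s0 -b-> s4 -a-> s6
First repeat at step 3: s0 was already visited.

So i = 0, j = 3, giving x = w[0:0] = ε, y = w[0:3] = baa, z = w[3:11] = baabaaba.
Check: |xy| = 3 ≤ 7 and |y| = 3 ≥ 1. Reading y takes N from s0 back to s0, so every xyⁱz is accepted.
Since N has 7 states, any run of length ≥ 7 visits 7+1 states, so by pigeonhole some state repeats within the first 7 steps — that repeat gives the pumpable loop.

baa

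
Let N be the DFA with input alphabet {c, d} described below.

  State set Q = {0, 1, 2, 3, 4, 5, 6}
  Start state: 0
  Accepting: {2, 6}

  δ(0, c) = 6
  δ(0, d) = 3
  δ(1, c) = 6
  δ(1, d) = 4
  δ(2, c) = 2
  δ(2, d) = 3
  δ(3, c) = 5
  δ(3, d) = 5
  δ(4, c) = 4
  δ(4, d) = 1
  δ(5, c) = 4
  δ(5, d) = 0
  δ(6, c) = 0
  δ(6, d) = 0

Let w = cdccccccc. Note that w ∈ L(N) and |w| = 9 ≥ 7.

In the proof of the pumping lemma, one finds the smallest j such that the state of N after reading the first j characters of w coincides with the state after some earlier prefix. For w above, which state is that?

State sequence: 0 -c-> 6 -d-> 0 -c-> 6 -c-> 0 -c-> 6 -c-> 0 -c-> 6 -c-> 0 -c-> 6
First repeat at step 2: 0 was already visited.

The earliest repeat is at step j = 2: N is in 0, which it already visited at step i = 0.
With |Q| = 7, pigeonhole forces a state repeat no later than step 7; the substring read between the first and second visits to that state can be pumped.

0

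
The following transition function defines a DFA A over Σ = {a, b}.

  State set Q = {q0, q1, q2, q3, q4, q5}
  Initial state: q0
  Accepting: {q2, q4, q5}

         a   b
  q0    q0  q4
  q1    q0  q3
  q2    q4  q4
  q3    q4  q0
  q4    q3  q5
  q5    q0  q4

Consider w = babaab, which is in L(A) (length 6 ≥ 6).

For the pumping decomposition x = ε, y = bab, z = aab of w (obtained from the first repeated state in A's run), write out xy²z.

babbabaab

xy^2z = ε·bab·bab·aab = babbabaab.
Reading y = bab takes A from q0 back to q0, so after x·y·y the machine is still in q0, and z then leads to the accepting state q4. Hence babbabaab ∈ L(A).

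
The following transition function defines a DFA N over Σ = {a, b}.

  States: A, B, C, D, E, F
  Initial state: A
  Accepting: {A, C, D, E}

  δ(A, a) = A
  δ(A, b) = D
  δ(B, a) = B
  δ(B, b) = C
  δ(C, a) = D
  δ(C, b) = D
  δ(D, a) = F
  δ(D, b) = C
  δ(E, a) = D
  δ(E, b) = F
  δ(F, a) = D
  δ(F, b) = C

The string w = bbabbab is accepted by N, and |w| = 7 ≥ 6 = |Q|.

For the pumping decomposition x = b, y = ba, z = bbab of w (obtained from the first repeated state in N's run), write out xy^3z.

xy^3z = b·ba·ba·ba·bbab = bbabababbab.
Reading y = ba takes N from D back to D, so after x·y·y·y the machine is still in D, and z then leads to the accepting state C. Hence bbabababbab ∈ L(N).

bbabababbab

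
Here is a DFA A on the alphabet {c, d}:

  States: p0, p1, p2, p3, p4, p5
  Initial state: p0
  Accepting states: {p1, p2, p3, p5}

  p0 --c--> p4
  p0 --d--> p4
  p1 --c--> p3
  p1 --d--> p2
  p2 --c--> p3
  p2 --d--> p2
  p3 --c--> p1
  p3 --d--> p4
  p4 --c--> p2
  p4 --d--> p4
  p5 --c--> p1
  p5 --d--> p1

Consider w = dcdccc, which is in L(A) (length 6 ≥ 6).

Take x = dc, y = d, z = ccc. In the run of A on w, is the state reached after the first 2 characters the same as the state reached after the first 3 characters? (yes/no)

State sequence: p0 -d-> p4 -c-> p2 -d-> p2

After x (step 2): p2. After xy (step 3): p2.
They match, so y = d drives A around a cycle from p2 back to itself; pumping y any number of times keeps A in p2 before reading z, and xyⁱz ∈ L(A) for every i ≥ 0.

yes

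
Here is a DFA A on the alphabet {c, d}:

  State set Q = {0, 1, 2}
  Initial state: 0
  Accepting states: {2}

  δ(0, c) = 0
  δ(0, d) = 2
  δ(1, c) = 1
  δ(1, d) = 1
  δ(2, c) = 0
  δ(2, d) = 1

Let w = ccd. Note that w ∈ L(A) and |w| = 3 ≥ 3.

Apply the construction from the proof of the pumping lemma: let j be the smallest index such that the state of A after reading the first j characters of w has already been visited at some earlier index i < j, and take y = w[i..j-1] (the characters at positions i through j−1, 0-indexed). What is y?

c

Run of A on w = c c d:
  step 0: 0  (start)
  step 1: 0  (read c: 0→0)   ← first repeat (0 seen earlier)
  step 2: 0  (read c: 0→0)
  step 3: 2  (read d: 0→2)

So i = 0, j = 1, giving x = w[0:0] = ε, y = w[0:1] = c, z = w[1:3] = cd.
Check: |xy| = 1 ≤ 3 and |y| = 1 ≥ 1. Reading y takes A from 0 back to 0, so every xyⁱz is accepted.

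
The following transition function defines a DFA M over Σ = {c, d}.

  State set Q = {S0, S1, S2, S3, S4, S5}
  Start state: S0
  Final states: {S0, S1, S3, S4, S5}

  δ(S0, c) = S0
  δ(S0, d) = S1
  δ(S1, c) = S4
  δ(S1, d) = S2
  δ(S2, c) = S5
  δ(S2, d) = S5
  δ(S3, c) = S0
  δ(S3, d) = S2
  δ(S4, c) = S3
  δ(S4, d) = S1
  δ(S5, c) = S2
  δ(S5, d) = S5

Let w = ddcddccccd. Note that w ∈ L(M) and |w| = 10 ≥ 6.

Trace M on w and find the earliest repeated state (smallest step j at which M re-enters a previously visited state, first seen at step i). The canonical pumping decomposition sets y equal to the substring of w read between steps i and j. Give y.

d

Run of M on w = d d c d d c c c c d:
  step 0: S0  (start)
  step 1: S1  (read d: S0→S1)
  step 2: S2  (read d: S1→S2)
  step 3: S5  (read c: S2→S5)
  step 4: S5  (read d: S5→S5)   ← first repeat (S5 seen earlier)
  step 5: S5  (read d: S5→S5)
  step 6: S2  (read c: S5→S2)
  step 7: S5  (read c: S2→S5)
  step 8: S2  (read c: S5→S2)
  step 9: S5  (read c: S2→S5)
  step 10: S5  (read d: S5→S5)

So i = 3, j = 4, giving x = w[0:3] = ddc, y = w[3:4] = d, z = w[4:10] = dccccd.
Check: |xy| = 4 ≤ 6 and |y| = 1 ≥ 1. Reading y takes M from S5 back to S5, so every xyⁱz is accepted.
Since M has 6 states, any run of length ≥ 6 visits 6+1 states, so by pigeonhole some state repeats within the first 6 steps — that repeat gives the pumpable loop.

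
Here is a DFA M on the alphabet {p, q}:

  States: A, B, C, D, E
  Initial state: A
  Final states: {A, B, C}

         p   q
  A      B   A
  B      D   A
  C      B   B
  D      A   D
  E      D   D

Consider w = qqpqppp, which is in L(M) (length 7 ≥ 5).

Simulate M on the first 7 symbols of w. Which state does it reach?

A

State sequence: A -q-> A -q-> A -p-> B -q-> A -p-> B -p-> D -p-> A

After reading 7 characters, M is in state A.
(This kind of state-tracing is the core of the pumping-lemma construction: with 5 states, pigeonhole forces a repeat within the first 5 steps.)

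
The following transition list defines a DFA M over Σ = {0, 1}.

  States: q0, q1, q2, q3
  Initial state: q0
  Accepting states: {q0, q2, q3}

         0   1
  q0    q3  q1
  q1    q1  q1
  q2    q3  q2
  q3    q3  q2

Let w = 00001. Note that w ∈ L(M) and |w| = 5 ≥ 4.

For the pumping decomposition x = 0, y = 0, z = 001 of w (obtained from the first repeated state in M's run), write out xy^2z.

000001

xy^2z = 0·0·0·001 = 000001.
Reading y = 0 takes M from q3 back to q3, so after x·y·y the machine is still in q3, and z then leads to the accepting state q2. Hence 000001 ∈ L(M).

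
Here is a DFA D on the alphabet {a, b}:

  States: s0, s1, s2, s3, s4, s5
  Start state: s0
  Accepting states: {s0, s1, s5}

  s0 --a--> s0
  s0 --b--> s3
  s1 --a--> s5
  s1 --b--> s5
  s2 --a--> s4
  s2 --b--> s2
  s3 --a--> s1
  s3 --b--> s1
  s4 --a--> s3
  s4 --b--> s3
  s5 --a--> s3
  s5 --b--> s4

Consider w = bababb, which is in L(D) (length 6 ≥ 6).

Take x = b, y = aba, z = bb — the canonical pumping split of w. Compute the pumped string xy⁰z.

bbb

xy⁰z = xz = b·bb = bbb.
Reading y = aba takes D from s3 back to s3, so after x the machine is still in s3, and z then leads to the accepting state s5. Hence bbb ∈ L(D).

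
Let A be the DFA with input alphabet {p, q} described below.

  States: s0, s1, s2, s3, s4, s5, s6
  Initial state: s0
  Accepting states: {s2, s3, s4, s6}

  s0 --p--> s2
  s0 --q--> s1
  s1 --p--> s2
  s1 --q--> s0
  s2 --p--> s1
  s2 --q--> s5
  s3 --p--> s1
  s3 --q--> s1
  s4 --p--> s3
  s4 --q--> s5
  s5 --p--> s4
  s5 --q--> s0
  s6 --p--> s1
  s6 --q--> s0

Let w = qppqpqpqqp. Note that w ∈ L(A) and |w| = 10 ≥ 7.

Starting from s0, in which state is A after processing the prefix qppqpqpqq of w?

State sequence: s0 -q-> s1 -p-> s2 -p-> s1 -q-> s0 -p-> s2 -q-> s5 -p-> s4 -q-> s5 -q-> s0

After reading 9 characters, A is in state s0.
(This kind of state-tracing is the core of the pumping-lemma construction: with 7 states, pigeonhole forces a repeat within the first 7 steps.)

s0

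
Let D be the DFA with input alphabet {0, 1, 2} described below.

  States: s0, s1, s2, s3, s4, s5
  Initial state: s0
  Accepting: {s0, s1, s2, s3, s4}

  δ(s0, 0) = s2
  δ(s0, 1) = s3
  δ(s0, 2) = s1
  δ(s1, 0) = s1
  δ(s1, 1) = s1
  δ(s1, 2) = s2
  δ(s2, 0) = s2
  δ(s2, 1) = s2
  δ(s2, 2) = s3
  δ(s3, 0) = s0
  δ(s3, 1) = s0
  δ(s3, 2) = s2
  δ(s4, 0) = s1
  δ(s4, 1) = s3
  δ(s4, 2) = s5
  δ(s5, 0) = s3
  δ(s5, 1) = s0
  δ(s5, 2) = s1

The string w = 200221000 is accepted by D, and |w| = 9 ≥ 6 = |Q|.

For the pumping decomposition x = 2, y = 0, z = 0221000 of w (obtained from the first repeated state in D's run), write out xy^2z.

2000221000

xy^2z = 2·0·0·0221000 = 2000221000.
Reading y = 0 takes D from s1 back to s1, so after x·y·y the machine is still in s1, and z then leads to the accepting state s2. Hence 2000221000 ∈ L(D).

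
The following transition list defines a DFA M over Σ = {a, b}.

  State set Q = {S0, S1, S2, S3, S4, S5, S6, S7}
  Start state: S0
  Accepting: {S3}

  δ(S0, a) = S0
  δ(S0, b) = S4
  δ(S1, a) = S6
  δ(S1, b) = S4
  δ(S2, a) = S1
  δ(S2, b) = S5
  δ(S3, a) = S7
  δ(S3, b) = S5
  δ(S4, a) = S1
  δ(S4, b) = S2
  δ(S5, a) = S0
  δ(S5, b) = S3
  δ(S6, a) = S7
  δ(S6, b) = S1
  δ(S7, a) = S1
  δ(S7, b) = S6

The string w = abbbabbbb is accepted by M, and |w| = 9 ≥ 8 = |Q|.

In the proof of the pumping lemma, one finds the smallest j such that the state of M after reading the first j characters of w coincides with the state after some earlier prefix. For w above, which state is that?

State sequence: S0 -a-> S0 -b-> S4 -b-> S2 -b-> S5 -a-> S0 -b-> S4 -b-> S2 -b-> S5 -b-> S3
First repeat at step 1: S0 was already visited.

The earliest repeat is at step j = 1: M is in S0, which it already visited at step i = 0.
Since M has 8 states, any run of length ≥ 8 visits 8+1 states, so by pigeonhole some state repeats within the first 8 steps — that repeat gives the pumpable loop.

S0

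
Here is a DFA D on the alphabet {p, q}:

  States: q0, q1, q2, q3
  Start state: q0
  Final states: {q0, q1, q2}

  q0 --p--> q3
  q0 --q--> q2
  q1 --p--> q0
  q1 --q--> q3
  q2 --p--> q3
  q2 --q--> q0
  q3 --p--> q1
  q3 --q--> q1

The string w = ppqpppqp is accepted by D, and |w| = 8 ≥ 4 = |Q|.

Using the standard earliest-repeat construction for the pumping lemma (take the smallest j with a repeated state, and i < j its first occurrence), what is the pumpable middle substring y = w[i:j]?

State sequence: q0 -p-> q3 -p-> q1 -q-> q3 -p-> q1 -p-> q0 -p-> q3 -q-> q1 -p-> q0
First repeat at step 3: q3 was already visited.

So i = 1, j = 3, giving x = w[0:1] = p, y = w[1:3] = pq, z = w[3:8] = pppqp.
Check: |xy| = 3 ≤ 4 and |y| = 2 ≥ 1. Reading y takes D from q3 back to q3, so every xyⁱz is accepted.

pq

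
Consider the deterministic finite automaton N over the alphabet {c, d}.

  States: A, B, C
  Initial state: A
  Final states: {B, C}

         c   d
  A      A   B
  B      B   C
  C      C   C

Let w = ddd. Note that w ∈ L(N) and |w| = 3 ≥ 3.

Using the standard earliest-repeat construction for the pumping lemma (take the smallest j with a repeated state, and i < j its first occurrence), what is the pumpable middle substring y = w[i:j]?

Run of N on w = d d d:
  step 0: A  (start)
  step 1: B  (read d: A→B)
  step 2: C  (read d: B→C)
  step 3: C  (read d: C→C)   ← first repeat (C seen earlier)

So i = 2, j = 3, giving x = w[0:2] = dd, y = w[2:3] = d, z = w[3:3] = ε.
Check: |xy| = 3 ≤ 3 and |y| = 1 ≥ 1. Reading y takes N from C back to C, so every xyⁱz is accepted.

d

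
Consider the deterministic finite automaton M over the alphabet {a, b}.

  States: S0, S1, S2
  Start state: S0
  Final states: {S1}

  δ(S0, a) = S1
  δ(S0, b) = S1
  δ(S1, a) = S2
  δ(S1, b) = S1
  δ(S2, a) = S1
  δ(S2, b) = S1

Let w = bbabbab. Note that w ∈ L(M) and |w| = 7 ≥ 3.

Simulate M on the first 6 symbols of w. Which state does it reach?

S2

State sequence: S0 -b-> S1 -b-> S1 -a-> S2 -b-> S1 -b-> S1 -a-> S2

After reading 6 characters, M is in state S2.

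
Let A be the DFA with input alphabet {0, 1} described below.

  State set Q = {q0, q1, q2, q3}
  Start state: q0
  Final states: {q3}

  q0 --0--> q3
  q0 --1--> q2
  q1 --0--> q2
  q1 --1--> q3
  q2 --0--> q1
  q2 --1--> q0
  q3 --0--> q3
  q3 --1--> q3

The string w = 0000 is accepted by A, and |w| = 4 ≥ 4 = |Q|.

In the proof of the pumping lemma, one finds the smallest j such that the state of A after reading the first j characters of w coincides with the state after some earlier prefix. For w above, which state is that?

Run of A on w = 0 0 0 0:
  step 0: q0  (start)
  step 1: q3  (read 0: q0→q3)
  step 2: q3  (read 0: q3→q3)   ← first repeat (q3 seen earlier)
  step 3: q3  (read 0: q3→q3)
  step 4: q3  (read 0: q3→q3)

The earliest repeat is at step j = 2: A is in q3, which it already visited at step i = 1.
Since A has 4 states, any run of length ≥ 4 visits 4+1 states, so by pigeonhole some state repeats within the first 4 steps — that repeat gives the pumpable loop.

q3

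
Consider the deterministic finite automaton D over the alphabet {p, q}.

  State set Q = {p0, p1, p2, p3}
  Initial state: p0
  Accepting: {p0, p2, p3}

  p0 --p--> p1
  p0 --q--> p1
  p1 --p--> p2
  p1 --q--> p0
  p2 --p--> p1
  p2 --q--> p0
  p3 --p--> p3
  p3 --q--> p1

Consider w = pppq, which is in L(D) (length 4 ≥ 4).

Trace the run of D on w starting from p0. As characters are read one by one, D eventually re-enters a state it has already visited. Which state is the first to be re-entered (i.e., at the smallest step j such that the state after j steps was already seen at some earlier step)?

Run of D on w = p p p q:
  step 0: p0  (start)
  step 1: p1  (read p: p0→p1)
  step 2: p2  (read p: p1→p2)
  step 3: p1  (read p: p2→p1)   ← first repeat (p1 seen earlier)
  step 4: p0  (read q: p1→p0)

The earliest repeat is at step j = 3: D is in p1, which it already visited at step i = 1.
Pumping length from the standard proof: p = 4 (the number of states). The repeated state found above gives |xy| = j ≤ 4 and |y| = j − i ≥ 1.

p1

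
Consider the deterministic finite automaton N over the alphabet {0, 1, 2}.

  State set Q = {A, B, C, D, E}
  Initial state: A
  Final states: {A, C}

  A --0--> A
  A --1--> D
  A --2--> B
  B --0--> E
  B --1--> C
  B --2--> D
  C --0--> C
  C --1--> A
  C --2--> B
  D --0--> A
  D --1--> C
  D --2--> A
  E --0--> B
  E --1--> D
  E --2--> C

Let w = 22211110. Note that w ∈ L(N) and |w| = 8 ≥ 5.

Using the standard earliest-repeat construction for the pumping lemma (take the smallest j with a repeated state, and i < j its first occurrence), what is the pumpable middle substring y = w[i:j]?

222

State sequence: A -2-> B -2-> D -2-> A -1-> D -1-> C -1-> A -1-> D -0-> A
First repeat at step 3: A was already visited.

So i = 0, j = 3, giving x = w[0:0] = ε, y = w[0:3] = 222, z = w[3:8] = 11110.
Check: |xy| = 3 ≤ 5 and |y| = 3 ≥ 1. Reading y takes N from A back to A, so every xyⁱz is accepted.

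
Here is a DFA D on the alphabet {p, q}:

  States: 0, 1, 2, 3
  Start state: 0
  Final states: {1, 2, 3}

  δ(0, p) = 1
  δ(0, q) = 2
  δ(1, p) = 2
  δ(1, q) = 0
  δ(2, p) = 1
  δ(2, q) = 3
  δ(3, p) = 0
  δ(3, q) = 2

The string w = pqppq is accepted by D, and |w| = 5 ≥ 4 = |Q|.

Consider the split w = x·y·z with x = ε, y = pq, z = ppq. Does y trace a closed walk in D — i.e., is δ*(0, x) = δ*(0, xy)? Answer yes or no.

State sequence: 0 -p-> 1 -q-> 0

After x (step 0): 0. After xy (step 2): 0.
They match, so y = pq drives D around a cycle from 0 back to itself; pumping y any number of times keeps D in 0 before reading z, and xyⁱz ∈ L(D) for every i ≥ 0.

yes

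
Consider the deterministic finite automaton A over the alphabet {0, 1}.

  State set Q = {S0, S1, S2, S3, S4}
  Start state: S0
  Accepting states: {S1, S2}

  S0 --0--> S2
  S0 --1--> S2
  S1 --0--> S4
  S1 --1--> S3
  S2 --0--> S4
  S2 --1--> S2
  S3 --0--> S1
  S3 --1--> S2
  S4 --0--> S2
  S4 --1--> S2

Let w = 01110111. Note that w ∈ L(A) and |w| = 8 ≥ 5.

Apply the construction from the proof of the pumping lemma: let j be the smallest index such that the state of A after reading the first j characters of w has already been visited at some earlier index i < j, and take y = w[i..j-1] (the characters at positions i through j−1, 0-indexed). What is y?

State sequence: S0 -0-> S2 -1-> S2 -1-> S2 -1-> S2 -0-> S4 -1-> S2 -1-> S2 -1-> S2
First repeat at step 2: S2 was already visited.

So i = 1, j = 2, giving x = w[0:1] = 0, y = w[1:2] = 1, z = w[2:8] = 110111.
Check: |xy| = 2 ≤ 5 and |y| = 1 ≥ 1. Reading y takes A from S2 back to S2, so every xyⁱz is accepted.

1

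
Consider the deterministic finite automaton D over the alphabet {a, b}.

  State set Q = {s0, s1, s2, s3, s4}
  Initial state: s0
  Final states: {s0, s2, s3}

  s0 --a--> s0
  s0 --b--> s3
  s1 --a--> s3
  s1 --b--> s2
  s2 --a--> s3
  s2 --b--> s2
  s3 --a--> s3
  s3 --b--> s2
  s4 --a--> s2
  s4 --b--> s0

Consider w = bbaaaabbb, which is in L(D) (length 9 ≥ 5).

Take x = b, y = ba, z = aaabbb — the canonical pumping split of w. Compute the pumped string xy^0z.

xy⁰z = xz = b·aaabbb = baaabbb.
Reading y = ba takes D from s3 back to s3, so after x the machine is still in s3, and z then leads to the accepting state s2. Hence baaabbb ∈ L(D).

baaabbb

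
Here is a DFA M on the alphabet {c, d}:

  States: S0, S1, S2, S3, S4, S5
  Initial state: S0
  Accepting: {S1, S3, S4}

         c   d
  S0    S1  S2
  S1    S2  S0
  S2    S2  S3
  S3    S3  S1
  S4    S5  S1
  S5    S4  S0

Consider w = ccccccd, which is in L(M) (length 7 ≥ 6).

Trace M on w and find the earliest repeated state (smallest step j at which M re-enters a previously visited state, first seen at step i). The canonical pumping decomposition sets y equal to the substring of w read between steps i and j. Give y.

c

State sequence: S0 -c-> S1 -c-> S2 -c-> S2 -c-> S2 -c-> S2 -c-> S2 -d-> S3
First repeat at step 3: S2 was already visited.

So i = 2, j = 3, giving x = w[0:2] = cc, y = w[2:3] = c, z = w[3:7] = cccd.
Check: |xy| = 3 ≤ 6 and |y| = 1 ≥ 1. Reading y takes M from S2 back to S2, so every xyⁱz is accepted.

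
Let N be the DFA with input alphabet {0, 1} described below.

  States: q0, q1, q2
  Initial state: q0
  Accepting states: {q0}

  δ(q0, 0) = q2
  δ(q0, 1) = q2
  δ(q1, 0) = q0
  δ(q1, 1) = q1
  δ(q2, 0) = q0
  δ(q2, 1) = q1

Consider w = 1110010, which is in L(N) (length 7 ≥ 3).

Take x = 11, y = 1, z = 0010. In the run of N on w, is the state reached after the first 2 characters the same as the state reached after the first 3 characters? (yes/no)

Run of N on the first 3 characters of w = 1 1 1:
  step 0: q0  (start)
  step 1: q2  (read 1: q0→q2)
  step 2: q1  (read 1: q2→q1)
  step 3: q1  (read 1: q1→q1)

After x (step 2): q1. After xy (step 3): q1.
They match, so y = 1 drives N around a cycle from q1 back to itself; pumping y any number of times keeps N in q1 before reading z, and xyⁱz ∈ L(N) for every i ≥ 0.

yes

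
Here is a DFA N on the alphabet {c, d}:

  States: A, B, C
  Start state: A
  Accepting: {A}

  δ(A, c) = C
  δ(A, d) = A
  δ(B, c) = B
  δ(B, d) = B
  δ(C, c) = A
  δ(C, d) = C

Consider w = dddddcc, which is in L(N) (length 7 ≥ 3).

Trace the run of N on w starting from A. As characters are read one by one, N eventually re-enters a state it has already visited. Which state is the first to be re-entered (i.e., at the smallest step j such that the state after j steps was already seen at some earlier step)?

State sequence: A -d-> A -d-> A -d-> A -d-> A -d-> A -c-> C -c-> A
First repeat at step 1: A was already visited.

The earliest repeat is at step j = 1: N is in A, which it already visited at step i = 0.
With |Q| = 3, pigeonhole forces a state repeat no later than step 3; the substring read between the first and second visits to that state can be pumped.

A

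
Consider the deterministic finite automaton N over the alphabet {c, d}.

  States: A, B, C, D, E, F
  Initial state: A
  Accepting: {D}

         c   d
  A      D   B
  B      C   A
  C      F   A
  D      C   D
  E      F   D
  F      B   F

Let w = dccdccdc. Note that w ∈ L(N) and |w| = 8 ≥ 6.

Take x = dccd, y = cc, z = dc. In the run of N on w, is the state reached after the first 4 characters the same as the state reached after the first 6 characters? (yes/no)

Run of N on the first 6 characters of w = d c c d c c:
  step 0: A  (start)
  step 1: B  (read d: A→B)
  step 2: C  (read c: B→C)
  step 3: F  (read c: C→F)
  step 4: F  (read d: F→F)
  step 5: B  (read c: F→B)
  step 6: C  (read c: B→C)

After x (step 4): F. After xy (step 6): C.
They differ (F ≠ C), so y is not a cycle from the state after x; this split is not the one the pumping-lemma construction produces, and pumping y need not keep the string in L(N).

no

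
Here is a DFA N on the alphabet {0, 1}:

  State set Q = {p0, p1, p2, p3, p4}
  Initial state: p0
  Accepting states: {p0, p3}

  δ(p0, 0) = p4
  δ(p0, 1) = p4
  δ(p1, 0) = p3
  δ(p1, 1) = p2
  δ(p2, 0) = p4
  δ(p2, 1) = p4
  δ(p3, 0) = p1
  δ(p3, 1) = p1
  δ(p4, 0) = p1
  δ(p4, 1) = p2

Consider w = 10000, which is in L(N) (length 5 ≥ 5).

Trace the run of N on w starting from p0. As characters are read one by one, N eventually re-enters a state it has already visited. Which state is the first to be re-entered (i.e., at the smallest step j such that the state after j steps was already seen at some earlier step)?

p1

State sequence: p0 -1-> p4 -0-> p1 -0-> p3 -0-> p1 -0-> p3
First repeat at step 4: p1 was already visited.

The earliest repeat is at step j = 4: N is in p1, which it already visited at step i = 2.
Pumping length from the standard proof: p = 5 (the number of states). The repeated state found above gives |xy| = j ≤ 5 and |y| = j − i ≥ 1.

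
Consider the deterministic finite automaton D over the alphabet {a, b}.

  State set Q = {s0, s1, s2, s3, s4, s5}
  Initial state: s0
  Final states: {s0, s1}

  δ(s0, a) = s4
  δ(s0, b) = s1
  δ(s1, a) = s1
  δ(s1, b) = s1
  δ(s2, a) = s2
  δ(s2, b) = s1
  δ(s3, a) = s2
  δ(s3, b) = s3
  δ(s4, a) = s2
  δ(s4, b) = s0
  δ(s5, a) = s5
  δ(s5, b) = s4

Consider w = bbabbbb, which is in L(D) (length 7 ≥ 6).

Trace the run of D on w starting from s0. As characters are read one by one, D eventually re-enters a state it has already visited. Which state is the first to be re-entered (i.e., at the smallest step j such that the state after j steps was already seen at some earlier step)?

s1

Run of D on w = b b a b b b b:
  step 0: s0  (start)
  step 1: s1  (read b: s0→s1)
  step 2: s1  (read b: s1→s1)   ← first repeat (s1 seen earlier)
  step 3: s1  (read a: s1→s1)
  step 4: s1  (read b: s1→s1)
  step 5: s1  (read b: s1→s1)
  step 6: s1  (read b: s1→s1)
  step 7: s1  (read b: s1→s1)

The earliest repeat is at step j = 2: D is in s1, which it already visited at step i = 1.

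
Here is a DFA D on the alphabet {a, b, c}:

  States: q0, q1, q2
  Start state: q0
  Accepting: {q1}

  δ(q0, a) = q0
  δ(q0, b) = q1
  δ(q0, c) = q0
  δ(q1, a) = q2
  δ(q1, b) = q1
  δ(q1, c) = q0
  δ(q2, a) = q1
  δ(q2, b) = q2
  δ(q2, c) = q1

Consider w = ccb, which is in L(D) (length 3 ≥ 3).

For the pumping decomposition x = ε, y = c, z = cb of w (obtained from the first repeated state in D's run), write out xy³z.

ccccb

xy^3z = ε·c·c·c·cb = ccccb.
Reading y = c takes D from q0 back to q0, so after x·y·y·y the machine is still in q0, and z then leads to the accepting state q1. Hence ccccb ∈ L(D).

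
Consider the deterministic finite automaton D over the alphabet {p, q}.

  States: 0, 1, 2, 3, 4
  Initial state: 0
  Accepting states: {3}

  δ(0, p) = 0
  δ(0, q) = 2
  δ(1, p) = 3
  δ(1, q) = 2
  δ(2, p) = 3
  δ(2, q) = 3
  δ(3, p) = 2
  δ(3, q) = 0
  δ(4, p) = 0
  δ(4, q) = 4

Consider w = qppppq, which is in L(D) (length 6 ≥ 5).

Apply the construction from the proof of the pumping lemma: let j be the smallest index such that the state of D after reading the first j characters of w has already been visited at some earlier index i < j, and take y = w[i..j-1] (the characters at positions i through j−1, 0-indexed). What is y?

pp

Run of D on w = q p p p p q:
  step 0: 0  (start)
  step 1: 2  (read q: 0→2)
  step 2: 3  (read p: 2→3)
  step 3: 2  (read p: 3→2)   ← first repeat (2 seen earlier)
  step 4: 3  (read p: 2→3)
  step 5: 2  (read p: 3→2)
  step 6: 3  (read q: 2→3)

So i = 1, j = 3, giving x = w[0:1] = q, y = w[1:3] = pp, z = w[3:6] = ppq.
Check: |xy| = 3 ≤ 5 and |y| = 2 ≥ 1. Reading y takes D from 2 back to 2, so every xyⁱz is accepted.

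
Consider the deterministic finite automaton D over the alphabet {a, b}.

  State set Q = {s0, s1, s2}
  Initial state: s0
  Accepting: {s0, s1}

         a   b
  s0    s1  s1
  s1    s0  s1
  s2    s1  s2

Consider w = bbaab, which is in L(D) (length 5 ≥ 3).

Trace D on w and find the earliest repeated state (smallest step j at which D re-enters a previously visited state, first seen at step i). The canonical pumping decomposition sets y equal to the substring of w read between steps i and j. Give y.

b

Run of D on w = b b a a b:
  step 0: s0  (start)
  step 1: s1  (read b: s0→s1)
  step 2: s1  (read b: s1→s1)   ← first repeat (s1 seen earlier)
  step 3: s0  (read a: s1→s0)
  step 4: s1  (read a: s0→s1)
  step 5: s1  (read b: s1→s1)

So i = 1, j = 2, giving x = w[0:1] = b, y = w[1:2] = b, z = w[2:5] = aab.
Check: |xy| = 2 ≤ 3 and |y| = 1 ≥ 1. Reading y takes D from s1 back to s1, so every xyⁱz is accepted.
Since D has 3 states, any run of length ≥ 3 visits 3+1 states, so by pigeonhole some state repeats within the first 3 steps — that repeat gives the pumpable loop.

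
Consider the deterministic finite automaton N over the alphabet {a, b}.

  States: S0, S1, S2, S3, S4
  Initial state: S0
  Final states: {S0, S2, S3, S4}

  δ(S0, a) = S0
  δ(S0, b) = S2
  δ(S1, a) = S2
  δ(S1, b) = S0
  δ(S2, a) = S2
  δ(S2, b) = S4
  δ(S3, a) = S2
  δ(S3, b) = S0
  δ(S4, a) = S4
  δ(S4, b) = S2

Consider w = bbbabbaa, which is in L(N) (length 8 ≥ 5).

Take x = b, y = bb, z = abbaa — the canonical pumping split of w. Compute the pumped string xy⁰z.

babbaa

xy⁰z = xz = b·abbaa = babbaa.
Reading y = bb takes N from S2 back to S2, so after x the machine is still in S2, and z then leads to the accepting state S2. Hence babbaa ∈ L(N).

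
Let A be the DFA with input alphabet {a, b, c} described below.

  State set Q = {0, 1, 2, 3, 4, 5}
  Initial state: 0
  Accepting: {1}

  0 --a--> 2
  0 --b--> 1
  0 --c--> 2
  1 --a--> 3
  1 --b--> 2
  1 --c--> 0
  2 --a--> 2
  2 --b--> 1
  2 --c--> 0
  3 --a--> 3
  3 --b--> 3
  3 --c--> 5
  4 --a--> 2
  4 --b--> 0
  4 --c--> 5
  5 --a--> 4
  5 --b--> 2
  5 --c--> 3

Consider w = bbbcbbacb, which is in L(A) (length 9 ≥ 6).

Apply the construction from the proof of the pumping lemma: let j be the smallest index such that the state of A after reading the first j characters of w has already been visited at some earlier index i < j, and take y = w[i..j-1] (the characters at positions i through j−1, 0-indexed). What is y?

Run of A on w = b b b c b b a c b:
  step 0: 0  (start)
  step 1: 1  (read b: 0→1)
  step 2: 2  (read b: 1→2)
  step 3: 1  (read b: 2→1)   ← first repeat (1 seen earlier)
  step 4: 0  (read c: 1→0)
  step 5: 1  (read b: 0→1)
  step 6: 2  (read b: 1→2)
  step 7: 2  (read a: 2→2)
  step 8: 0  (read c: 2→0)
  step 9: 1  (read b: 0→1)

So i = 1, j = 3, giving x = w[0:1] = b, y = w[1:3] = bb, z = w[3:9] = cbbacb.
Check: |xy| = 3 ≤ 6 and |y| = 2 ≥ 1. Reading y takes A from 1 back to 1, so every xyⁱz is accepted.

bb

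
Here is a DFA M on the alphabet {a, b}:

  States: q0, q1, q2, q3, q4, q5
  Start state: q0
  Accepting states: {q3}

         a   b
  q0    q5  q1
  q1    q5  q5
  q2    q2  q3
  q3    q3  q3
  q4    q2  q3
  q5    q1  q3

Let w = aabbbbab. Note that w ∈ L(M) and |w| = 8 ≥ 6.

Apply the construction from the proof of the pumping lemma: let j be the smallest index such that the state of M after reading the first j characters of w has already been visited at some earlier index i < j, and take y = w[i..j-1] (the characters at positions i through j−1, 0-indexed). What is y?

Run of M on w = a a b b b b a b:
  step 0: q0  (start)
  step 1: q5  (read a: q0→q5)
  step 2: q1  (read a: q5→q1)
  step 3: q5  (read b: q1→q5)   ← first repeat (q5 seen earlier)
  step 4: q3  (read b: q5→q3)
  step 5: q3  (read b: q3→q3)
  step 6: q3  (read b: q3→q3)
  step 7: q3  (read a: q3→q3)
  step 8: q3  (read b: q3→q3)

So i = 1, j = 3, giving x = w[0:1] = a, y = w[1:3] = ab, z = w[3:8] = bbbab.
Check: |xy| = 3 ≤ 6 and |y| = 2 ≥ 1. Reading y takes M from q5 back to q5, so every xyⁱz is accepted.

ab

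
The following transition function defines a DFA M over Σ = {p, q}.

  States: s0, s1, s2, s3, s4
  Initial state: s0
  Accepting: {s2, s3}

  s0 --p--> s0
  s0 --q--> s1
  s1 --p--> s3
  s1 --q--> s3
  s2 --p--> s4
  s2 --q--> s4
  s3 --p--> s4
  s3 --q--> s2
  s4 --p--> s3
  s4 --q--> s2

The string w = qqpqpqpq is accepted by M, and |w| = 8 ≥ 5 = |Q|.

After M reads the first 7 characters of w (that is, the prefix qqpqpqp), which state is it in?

s4

State sequence: s0 -q-> s1 -q-> s3 -p-> s4 -q-> s2 -p-> s4 -q-> s2 -p-> s4

After reading 7 characters, M is in state s4.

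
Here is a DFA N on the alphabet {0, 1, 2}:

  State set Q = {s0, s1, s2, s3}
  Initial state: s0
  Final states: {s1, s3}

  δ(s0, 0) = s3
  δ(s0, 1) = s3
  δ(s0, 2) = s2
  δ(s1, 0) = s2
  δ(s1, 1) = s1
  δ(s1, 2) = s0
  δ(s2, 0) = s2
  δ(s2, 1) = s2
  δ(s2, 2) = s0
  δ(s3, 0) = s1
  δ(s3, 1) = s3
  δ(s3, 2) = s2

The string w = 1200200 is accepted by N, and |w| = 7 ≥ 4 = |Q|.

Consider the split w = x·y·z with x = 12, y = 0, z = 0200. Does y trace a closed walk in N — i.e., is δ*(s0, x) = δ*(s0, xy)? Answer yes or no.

yes

State sequence: s0 -1-> s3 -2-> s2 -0-> s2

After x (step 2): s2. After xy (step 3): s2.
They match, so y = 0 drives N around a cycle from s2 back to itself; pumping y any number of times keeps N in s2 before reading z, and xyⁱz ∈ L(N) for every i ≥ 0.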